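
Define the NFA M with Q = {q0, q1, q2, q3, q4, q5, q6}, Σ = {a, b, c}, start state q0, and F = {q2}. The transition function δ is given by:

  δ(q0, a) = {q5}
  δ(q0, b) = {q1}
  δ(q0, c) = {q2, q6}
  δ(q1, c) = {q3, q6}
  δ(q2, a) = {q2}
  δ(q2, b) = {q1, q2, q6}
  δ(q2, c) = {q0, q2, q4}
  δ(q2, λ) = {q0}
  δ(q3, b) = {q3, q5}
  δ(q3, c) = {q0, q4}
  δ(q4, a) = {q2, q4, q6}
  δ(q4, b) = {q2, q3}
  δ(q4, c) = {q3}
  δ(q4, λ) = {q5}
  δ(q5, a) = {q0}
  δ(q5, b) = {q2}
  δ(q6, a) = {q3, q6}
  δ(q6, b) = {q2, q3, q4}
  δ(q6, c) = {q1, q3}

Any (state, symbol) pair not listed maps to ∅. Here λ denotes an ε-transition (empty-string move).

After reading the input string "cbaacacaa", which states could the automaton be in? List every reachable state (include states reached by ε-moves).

{q0, q2, q3, q4, q5, q6}

Start in {q0}.
Read 'c': q0→{q2, q6}; union {q2, q6}; ε-closure = {q0, q2, q6}.
Read 'b': q0→{q1}, q2→{q1, q2, q6}, q6→{q2, q3, q4}; union {q1, q2, q3, q4, q6}; ε-closure = {q0, q1, q2, q3, q4, q5, q6}.
Read 'a': q0→{q5}, q1→∅, q2→{q2}, q3→∅, q4→{q2, q4, q6}, q5→{q0}, q6→{q3, q6}; now {q0, q2, q3, q4, q5, q6}.
Read 'a': q0→{q5}, q2→{q2}, q3→∅, q4→{q2, q4, q6}, q5→{q0}, q6→{q3, q6}; now {q0, q2, q3, q4, q5, q6}.
Read 'c': q0→{q2, q6}, q2→{q0, q2, q4}, q3→{q0, q4}, q4→{q3}, q5→∅, q6→{q1, q3}; union {q0, q1, q2, q3, q4, q6}; ε-closure = {q0, q1, q2, q3, q4, q5, q6}.
Read 'a': q0→{q5}, q1→∅, q2→{q2}, q3→∅, q4→{q2, q4, q6}, q5→{q0}, q6→{q3, q6}; now {q0, q2, q3, q4, q5, q6}.
Read 'c': q0→{q2, q6}, q2→{q0, q2, q4}, q3→{q0, q4}, q4→{q3}, q5→∅, q6→{q1, q3}; union {q0, q1, q2, q3, q4, q6}; ε-closure = {q0, q1, q2, q3, q4, q5, q6}.
Read 'a': q0→{q5}, q1→∅, q2→{q2}, q3→∅, q4→{q2, q4, q6}, q5→{q0}, q6→{q3, q6}; now {q0, q2, q3, q4, q5, q6}.
Read 'a': q0→{q5}, q2→{q2}, q3→∅, q4→{q2, q4, q6}, q5→{q0}, q6→{q3, q6}; now {q0, q2, q3, q4, q5, q6}.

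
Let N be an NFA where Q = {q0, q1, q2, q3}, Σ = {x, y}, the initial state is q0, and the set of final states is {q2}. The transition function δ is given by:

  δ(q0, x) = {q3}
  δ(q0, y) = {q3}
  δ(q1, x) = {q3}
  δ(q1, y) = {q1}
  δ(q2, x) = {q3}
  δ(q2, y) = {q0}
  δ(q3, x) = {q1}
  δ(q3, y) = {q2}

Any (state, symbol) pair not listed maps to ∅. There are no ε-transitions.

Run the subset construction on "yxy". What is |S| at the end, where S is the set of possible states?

Start in {q0}.
Read 'y': {q0} → {q3}.
Read 'x': {q3} → {q1}.
Read 'y': {q1} → {q1}.
That set has 1 state.

1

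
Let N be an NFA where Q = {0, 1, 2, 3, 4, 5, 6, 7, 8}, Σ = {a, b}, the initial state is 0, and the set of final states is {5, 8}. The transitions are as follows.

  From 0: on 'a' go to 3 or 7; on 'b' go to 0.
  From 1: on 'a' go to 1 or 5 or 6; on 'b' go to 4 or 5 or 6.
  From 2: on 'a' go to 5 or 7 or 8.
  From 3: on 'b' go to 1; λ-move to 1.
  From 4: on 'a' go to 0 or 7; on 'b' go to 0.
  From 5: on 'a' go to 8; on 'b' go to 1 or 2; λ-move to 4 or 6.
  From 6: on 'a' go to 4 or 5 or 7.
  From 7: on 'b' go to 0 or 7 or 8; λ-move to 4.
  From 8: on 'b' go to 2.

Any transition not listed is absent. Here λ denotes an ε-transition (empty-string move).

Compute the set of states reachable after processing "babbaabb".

Start in {0}.
Read 'b': 0→{0}; now {0}.
Read 'a': 0→{3, 7}; union {3, 7}; ε-closure = {1, 3, 4, 7}.
Read 'b': 1→{4, 5, 6}, 3→{1}, 4→{0}, 7→{0, 7, 8}; now {0, 1, 4, 5, 6, 7, 8}.
Read 'b': 0→{0}, 1→{4, 5, 6}, 4→{0}, 5→{1, 2}, 6→∅, 7→{0, 7, 8}, 8→{2}; now {0, 1, 2, 4, 5, 6, 7, 8}.
Read 'a': 0→{3, 7}, 1→{1, 5, 6}, 2→{5, 7, 8}, 4→{0, 7}, 5→{8}, 6→{4, 5, 7}, 7→∅, 8→∅; now {0, 1, 3, 4, 5, 6, 7, 8}.
Read 'a': 0→{3, 7}, 1→{1, 5, 6}, 3→∅, 4→{0, 7}, 5→{8}, 6→{4, 5, 7}, 7→∅, 8→∅; now {0, 1, 3, 4, 5, 6, 7, 8}.
Read 'b': 0→{0}, 1→{4, 5, 6}, 3→{1}, 4→{0}, 5→{1, 2}, 6→∅, 7→{0, 7, 8}, 8→{2}; now {0, 1, 2, 4, 5, 6, 7, 8}.
Read 'b': 0→{0}, 1→{4, 5, 6}, 2→∅, 4→{0}, 5→{1, 2}, 6→∅, 7→{0, 7, 8}, 8→{2}; now {0, 1, 2, 4, 5, 6, 7, 8}.

{0, 1, 2, 4, 5, 6, 7, 8}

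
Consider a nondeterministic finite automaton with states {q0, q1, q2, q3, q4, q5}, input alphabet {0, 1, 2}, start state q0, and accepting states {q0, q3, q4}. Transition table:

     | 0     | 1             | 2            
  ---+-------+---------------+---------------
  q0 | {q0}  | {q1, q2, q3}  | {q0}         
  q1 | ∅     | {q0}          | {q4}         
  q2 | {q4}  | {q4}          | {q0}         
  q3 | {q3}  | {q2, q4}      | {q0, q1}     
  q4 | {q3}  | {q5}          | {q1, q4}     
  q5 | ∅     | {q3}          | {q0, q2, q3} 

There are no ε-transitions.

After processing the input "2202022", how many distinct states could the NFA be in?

1

Start in {q0}.
Read '2': {q0} → {q0}.
Read '2': {q0} → {q0}.
Read '0': {q0} → {q0}.
Read '2': {q0} → {q0}.
Read '0': {q0} → {q0}.
Read '2': {q0} → {q0}.
Read '2': {q0} → {q0}.
That set has 1 state.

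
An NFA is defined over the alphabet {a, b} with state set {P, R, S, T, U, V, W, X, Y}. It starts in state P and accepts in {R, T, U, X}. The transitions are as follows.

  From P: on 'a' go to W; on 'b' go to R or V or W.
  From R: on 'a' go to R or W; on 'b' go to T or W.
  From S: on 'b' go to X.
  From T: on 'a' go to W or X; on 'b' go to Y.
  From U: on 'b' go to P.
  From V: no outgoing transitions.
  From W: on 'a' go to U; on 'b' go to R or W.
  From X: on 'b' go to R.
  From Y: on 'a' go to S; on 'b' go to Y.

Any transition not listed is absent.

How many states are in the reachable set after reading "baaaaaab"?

Start in {P}.
Read 'b': {P} → {R, V, W}.
Read 'a': {R, V, W} → {R, U, W}.
Read 'a': {R, U, W} → {R, U, W}.
Read 'a': {R, U, W} → {R, U, W}.
Read 'a': {R, U, W} → {R, U, W}.
Read 'a': {R, U, W} → {R, U, W}.
Read 'a': {R, U, W} → {R, U, W}.
Read 'b': {R, U, W} → {P, R, T, W}.
That set has 4 states.

4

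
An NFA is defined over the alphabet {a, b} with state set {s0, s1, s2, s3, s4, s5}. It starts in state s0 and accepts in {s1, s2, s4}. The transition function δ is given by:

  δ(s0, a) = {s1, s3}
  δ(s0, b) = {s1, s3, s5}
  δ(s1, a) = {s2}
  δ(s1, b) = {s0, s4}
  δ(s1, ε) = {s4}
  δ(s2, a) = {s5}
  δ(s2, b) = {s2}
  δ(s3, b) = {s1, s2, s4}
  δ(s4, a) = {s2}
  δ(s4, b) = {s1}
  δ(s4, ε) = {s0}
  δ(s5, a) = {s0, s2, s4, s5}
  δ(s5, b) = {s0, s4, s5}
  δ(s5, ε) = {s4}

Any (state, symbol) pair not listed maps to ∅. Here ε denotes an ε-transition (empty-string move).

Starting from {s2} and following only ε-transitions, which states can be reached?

{s2}

Begin with {s2}.
No ε-moves leave this set, so the closure equals the set itself.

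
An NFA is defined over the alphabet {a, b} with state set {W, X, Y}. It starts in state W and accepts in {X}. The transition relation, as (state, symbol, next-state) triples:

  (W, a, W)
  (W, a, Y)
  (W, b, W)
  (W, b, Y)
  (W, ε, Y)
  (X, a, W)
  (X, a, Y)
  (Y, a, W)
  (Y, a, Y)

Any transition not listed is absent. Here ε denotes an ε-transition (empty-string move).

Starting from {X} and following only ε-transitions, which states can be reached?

{X}

Begin with {X}.
No ε-moves leave this set, so the closure equals the set itself.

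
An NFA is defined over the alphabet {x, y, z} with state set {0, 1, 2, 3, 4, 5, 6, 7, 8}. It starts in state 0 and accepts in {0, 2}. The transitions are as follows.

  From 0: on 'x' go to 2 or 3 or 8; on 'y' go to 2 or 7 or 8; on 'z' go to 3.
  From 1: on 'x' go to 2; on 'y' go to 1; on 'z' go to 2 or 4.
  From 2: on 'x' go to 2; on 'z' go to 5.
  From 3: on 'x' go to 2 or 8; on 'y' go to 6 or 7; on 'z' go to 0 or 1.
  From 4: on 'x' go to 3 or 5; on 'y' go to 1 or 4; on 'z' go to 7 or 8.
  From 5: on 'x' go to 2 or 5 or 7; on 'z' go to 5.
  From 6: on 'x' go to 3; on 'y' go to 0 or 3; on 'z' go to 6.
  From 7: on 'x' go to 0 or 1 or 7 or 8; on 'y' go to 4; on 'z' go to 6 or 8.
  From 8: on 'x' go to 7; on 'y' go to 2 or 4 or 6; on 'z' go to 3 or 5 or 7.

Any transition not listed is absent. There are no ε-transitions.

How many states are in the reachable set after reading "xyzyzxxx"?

7

Start in {0}.
Read 'x': {0} → {2, 3, 8}.
Read 'y': {2, 3, 8} → {2, 4, 6, 7}.
Read 'z': {2, 4, 6, 7} → {5, 6, 7, 8}.
Read 'y': {5, 6, 7, 8} → {0, 2, 3, 4, 6}.
Read 'z': {0, 2, 3, 4, 6} → {0, 1, 3, 5, 6, 7, 8}.
Read 'x': {0, 1, 3, 5, 6, 7, 8} → {0, 1, 2, 3, 5, 7, 8}.
Read 'x': {0, 1, 2, 3, 5, 7, 8} → {0, 1, 2, 3, 5, 7, 8}.
Read 'x': {0, 1, 2, 3, 5, 7, 8} → {0, 1, 2, 3, 5, 7, 8}.
That set has 7 states.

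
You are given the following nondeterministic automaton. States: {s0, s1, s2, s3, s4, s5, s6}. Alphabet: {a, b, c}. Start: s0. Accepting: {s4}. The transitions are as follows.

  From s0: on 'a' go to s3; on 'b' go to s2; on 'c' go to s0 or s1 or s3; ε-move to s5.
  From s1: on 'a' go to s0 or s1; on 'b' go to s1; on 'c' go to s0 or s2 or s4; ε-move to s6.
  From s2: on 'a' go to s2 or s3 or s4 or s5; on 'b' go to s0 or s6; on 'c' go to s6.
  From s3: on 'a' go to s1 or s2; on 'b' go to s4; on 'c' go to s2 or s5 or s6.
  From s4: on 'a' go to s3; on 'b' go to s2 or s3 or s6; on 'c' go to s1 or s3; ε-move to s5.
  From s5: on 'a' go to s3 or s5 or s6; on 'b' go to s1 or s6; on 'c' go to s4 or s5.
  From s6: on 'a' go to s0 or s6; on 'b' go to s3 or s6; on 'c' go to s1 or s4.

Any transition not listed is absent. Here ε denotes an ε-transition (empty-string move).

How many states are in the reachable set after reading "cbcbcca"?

Start: ε-closure({s0}) = {s0, s5}.
Read 'c': s0→{s0, s1, s3}, s5→{s4, s5}; union {s0, s1, s3, s4, s5}; ε-closure = {s0, s1, s3, s4, s5, s6}.
Read 'b': s0→{s2}, s1→{s1}, s3→{s4}, s4→{s2, s3, s6}, s5→{s1, s6}, s6→{s3, s6}; union {s1, s2, s3, s4, s6}; ε-closure = {s1, s2, s3, s4, s5, s6}.
Read 'c': s1→{s0, s2, s4}, s2→{s6}, s3→{s2, s5, s6}, s4→{s1, s3}, s5→{s4, s5}, s6→{s1, s4}; now {s0, s1, s2, s3, s4, s5, s6}.
Read 'b': s0→{s2}, s1→{s1}, s2→{s0, s6}, s3→{s4}, s4→{s2, s3, s6}, s5→{s1, s6}, s6→{s3, s6}; union {s0, s1, s2, s3, s4, s6}; ε-closure = {s0, s1, s2, s3, s4, s5, s6}.
Read 'c': s0→{s0, s1, s3}, s1→{s0, s2, s4}, s2→{s6}, s3→{s2, s5, s6}, s4→{s1, s3}, s5→{s4, s5}, s6→{s1, s4}; now {s0, s1, s2, s3, s4, s5, s6}.
Read 'c': s0→{s0, s1, s3}, s1→{s0, s2, s4}, s2→{s6}, s3→{s2, s5, s6}, s4→{s1, s3}, s5→{s4, s5}, s6→{s1, s4}; now {s0, s1, s2, s3, s4, s5, s6}.
Read 'a': s0→{s3}, s1→{s0, s1}, s2→{s2, s3, s4, s5}, s3→{s1, s2}, s4→{s3}, s5→{s3, s5, s6}, s6→{s0, s6}; now {s0, s1, s2, s3, s4, s5, s6}.
That set has 7 states.

7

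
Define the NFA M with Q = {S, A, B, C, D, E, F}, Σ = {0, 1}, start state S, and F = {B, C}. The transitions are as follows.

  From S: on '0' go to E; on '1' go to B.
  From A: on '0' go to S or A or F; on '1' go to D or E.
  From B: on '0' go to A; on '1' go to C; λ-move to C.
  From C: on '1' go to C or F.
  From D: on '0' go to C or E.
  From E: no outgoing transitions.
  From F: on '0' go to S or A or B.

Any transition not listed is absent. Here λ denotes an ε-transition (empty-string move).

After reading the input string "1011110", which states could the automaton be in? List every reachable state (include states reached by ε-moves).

Start in {S}.
Read '1': S→{B}; union {B}; ε-closure = {B, C}.
Read '0': B→{A}, C→∅; now {A}.
Read '1': A→{D, E}; now {D, E}.
Read '1': D→∅, E→∅; now ∅.
The set is empty and remains empty for the remaining 3 symbols.

∅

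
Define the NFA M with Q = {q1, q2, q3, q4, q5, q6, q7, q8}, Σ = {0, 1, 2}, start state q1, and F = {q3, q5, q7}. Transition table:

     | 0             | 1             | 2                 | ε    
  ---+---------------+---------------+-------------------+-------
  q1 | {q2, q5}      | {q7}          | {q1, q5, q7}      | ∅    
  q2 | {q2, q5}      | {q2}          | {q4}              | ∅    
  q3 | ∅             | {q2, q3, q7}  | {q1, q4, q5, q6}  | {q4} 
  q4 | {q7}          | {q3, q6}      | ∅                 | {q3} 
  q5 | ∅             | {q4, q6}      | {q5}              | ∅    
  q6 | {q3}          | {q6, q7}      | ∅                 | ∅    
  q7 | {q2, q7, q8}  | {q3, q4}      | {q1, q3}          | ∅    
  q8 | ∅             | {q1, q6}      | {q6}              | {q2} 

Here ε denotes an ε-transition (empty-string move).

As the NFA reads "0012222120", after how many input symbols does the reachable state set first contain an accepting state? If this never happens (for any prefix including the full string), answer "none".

1

Start in {q1}.
Read '0': {q1} → {q2, q5}.
None of the earlier sets intersect F, but {q2, q5} does.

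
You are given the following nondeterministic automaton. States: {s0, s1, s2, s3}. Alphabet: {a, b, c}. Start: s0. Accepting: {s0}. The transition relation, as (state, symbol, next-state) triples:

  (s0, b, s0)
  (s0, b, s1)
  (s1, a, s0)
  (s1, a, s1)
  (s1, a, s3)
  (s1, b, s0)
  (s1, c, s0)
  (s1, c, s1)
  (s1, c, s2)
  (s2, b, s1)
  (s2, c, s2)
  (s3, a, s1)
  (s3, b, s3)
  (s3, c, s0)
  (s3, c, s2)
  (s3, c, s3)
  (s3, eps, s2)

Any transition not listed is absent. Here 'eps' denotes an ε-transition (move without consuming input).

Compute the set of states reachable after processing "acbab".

∅

Start in {s0}.
Read 'a': s0→∅; now ∅.
The set is empty and remains empty for the remaining 4 symbols.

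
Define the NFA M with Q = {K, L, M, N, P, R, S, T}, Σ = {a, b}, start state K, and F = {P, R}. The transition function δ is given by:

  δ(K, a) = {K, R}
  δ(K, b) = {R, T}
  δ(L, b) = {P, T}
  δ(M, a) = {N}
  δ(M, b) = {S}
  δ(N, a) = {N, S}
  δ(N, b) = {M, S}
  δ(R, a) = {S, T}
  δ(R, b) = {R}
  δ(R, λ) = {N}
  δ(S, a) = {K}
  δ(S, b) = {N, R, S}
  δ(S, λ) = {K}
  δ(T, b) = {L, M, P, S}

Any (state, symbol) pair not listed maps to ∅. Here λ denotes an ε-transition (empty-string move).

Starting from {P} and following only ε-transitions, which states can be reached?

Begin with {P}.
No ε-moves leave this set, so the closure equals the set itself.

{P}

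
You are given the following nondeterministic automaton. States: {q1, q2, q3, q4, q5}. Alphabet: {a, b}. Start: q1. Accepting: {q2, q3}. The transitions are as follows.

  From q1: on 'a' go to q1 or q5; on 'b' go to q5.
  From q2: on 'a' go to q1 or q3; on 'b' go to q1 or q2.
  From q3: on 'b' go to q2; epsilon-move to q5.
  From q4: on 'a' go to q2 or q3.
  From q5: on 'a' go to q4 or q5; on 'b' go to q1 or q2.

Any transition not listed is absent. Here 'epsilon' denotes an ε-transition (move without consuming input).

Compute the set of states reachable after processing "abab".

Start in {q1}.
Read 'a': q1→{q1, q5}; now {q1, q5}.
Read 'b': q1→{q5}, q5→{q1, q2}; now {q1, q2, q5}.
Read 'a': q1→{q1, q5}, q2→{q1, q3}, q5→{q4, q5}; now {q1, q3, q4, q5}.
Read 'b': q1→{q5}, q3→{q2}, q4→∅, q5→{q1, q2}; now {q1, q2, q5}.

{q1, q2, q5}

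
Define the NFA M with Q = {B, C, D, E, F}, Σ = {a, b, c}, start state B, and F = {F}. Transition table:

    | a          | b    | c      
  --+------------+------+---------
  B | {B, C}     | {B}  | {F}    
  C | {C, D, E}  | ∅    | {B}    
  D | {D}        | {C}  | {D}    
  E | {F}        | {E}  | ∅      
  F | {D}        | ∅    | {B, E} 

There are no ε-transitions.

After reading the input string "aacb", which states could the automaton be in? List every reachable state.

{B, C}

Start in {B}.
Read 'a': {B} → {B, C}.
Read 'a': {B, C} → {B, C, D, E}.
Read 'c': {B, C, D, E} → {B, D, F}.
Read 'b': {B, D, F} → {B, C}.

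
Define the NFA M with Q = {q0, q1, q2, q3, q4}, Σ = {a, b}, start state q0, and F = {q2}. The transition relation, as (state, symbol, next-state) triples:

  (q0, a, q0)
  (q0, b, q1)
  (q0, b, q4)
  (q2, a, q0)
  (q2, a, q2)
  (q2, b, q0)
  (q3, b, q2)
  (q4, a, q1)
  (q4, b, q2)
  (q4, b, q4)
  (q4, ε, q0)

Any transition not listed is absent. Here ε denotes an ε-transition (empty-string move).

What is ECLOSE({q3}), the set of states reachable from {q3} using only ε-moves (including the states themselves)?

{q3}

Begin with {q3}.
No ε-moves leave this set, so the closure equals the set itself.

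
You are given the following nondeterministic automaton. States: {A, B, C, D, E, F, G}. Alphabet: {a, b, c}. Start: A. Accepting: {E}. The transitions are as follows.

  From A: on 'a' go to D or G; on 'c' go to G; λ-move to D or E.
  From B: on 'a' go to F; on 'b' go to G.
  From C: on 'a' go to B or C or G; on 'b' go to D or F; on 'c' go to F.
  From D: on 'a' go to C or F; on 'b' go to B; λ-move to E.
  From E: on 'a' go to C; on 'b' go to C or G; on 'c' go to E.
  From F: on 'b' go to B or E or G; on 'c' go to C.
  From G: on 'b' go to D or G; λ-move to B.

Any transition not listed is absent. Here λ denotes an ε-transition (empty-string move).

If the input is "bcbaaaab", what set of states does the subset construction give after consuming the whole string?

{B, D, E, F, G}

Start: ε-closure({A}) = {A, D, E}.
Read 'b': {A, D, E} → {B, C, G}.
Read 'c': {B, C, G} → {F}.
Read 'b': {F} → {B, E, G}.
Read 'a': {B, E, G} → {C, F}.
Read 'a': {C, F} → {B, C, G}.
Read 'a': {B, C, G} → {B, C, F, G}.
Read 'a': {B, C, F, G} → {B, C, F, G}.
Read 'b': {B, C, F, G} → {B, D, E, F, G}.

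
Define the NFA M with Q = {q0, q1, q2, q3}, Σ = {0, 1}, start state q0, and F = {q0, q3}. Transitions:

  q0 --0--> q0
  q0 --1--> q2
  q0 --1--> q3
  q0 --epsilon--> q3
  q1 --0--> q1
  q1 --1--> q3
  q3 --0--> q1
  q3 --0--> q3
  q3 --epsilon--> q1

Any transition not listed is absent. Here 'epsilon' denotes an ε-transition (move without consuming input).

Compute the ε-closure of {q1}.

Begin with {q1}.
No ε-moves leave this set, so the closure equals the set itself.

{q1}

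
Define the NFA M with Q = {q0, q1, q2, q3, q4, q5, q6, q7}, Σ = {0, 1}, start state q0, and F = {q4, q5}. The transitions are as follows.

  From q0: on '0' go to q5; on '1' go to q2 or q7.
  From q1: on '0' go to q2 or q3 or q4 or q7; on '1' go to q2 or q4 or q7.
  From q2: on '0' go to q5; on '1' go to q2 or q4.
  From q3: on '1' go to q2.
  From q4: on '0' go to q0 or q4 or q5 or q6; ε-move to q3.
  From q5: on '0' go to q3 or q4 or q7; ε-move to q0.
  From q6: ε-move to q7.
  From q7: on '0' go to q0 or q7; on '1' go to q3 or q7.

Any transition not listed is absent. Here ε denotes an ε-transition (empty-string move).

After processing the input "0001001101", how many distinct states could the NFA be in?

Start in {q0}.
Read '0': q0→{q5}; union {q5}; ε-closure = {q0, q5}.
Read '0': q0→{q5}, q5→{q3, q4, q7}; union {q3, q4, q5, q7}; ε-closure = {q0, q3, q4, q5, q7}.
Read '0': q0→{q5}, q3→∅, q4→{q0, q4, q5, q6}, q5→{q3, q4, q7}, q7→{q0, q7}; now {q0, q3, q4, q5, q6, q7}.
Read '1': q0→{q2, q7}, q3→{q2}, q4→∅, q5→∅, q6→∅, q7→{q3, q7}; now {q2, q3, q7}.
Read '0': q2→{q5}, q3→∅, q7→{q0, q7}; now {q0, q5, q7}.
Read '0': q0→{q5}, q5→{q3, q4, q7}, q7→{q0, q7}; now {q0, q3, q4, q5, q7}.
Read '1': q0→{q2, q7}, q3→{q2}, q4→∅, q5→∅, q7→{q3, q7}; now {q2, q3, q7}.
Read '1': q2→{q2, q4}, q3→{q2}, q7→{q3, q7}; now {q2, q3, q4, q7}.
Read '0': q2→{q5}, q3→∅, q4→{q0, q4, q5, q6}, q7→{q0, q7}; union {q0, q4, q5, q6, q7}; ε-closure = {q0, q3, q4, q5, q6, q7}.
Read '1': q0→{q2, q7}, q3→{q2}, q4→∅, q5→∅, q6→∅, q7→{q3, q7}; now {q2, q3, q7}.
That set has 3 states.

3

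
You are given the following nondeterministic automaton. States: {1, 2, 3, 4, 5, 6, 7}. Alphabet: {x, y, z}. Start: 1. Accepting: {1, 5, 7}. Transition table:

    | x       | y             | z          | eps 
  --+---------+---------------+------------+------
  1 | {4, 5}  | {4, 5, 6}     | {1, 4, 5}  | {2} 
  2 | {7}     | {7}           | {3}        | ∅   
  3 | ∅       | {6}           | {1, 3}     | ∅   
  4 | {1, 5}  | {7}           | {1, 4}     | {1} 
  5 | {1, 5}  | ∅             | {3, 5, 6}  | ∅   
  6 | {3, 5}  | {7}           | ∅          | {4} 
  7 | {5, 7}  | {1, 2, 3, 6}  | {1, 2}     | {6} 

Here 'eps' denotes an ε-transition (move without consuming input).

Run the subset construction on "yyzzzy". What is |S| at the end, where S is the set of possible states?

6

Start: ε-closure({1}) = {1, 2}.
Read 'y': 1→{4, 5, 6}, 2→{7}; union {4, 5, 6, 7}; ε-closure = {1, 2, 4, 5, 6, 7}.
Read 'y': 1→{4, 5, 6}, 2→{7}, 4→{7}, 5→∅, 6→{7}, 7→{1, 2, 3, 6}; now {1, 2, 3, 4, 5, 6, 7}.
Read 'z': 1→{1, 4, 5}, 2→{3}, 3→{1, 3}, 4→{1, 4}, 5→{3, 5, 6}, 6→∅, 7→{1, 2}; now {1, 2, 3, 4, 5, 6}.
Read 'z': 1→{1, 4, 5}, 2→{3}, 3→{1, 3}, 4→{1, 4}, 5→{3, 5, 6}, 6→∅; union {1, 3, 4, 5, 6}; ε-closure = {1, 2, 3, 4, 5, 6}.
Read 'z': 1→{1, 4, 5}, 2→{3}, 3→{1, 3}, 4→{1, 4}, 5→{3, 5, 6}, 6→∅; union {1, 3, 4, 5, 6}; ε-closure = {1, 2, 3, 4, 5, 6}.
Read 'y': 1→{4, 5, 6}, 2→{7}, 3→{6}, 4→{7}, 5→∅, 6→{7}; union {4, 5, 6, 7}; ε-closure = {1, 2, 4, 5, 6, 7}.
That set has 6 states.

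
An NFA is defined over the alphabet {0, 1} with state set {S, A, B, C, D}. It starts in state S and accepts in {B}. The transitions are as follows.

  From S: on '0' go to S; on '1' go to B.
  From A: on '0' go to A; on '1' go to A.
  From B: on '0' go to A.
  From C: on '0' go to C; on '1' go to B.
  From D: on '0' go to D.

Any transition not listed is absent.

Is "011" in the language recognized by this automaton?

Start in {S}.
Read '0': S→{S}; now {S}.
Read '1': S→{B}; now {B}.
Read '1': B→∅; now ∅.
The final set ∅ contains no accepting state.

No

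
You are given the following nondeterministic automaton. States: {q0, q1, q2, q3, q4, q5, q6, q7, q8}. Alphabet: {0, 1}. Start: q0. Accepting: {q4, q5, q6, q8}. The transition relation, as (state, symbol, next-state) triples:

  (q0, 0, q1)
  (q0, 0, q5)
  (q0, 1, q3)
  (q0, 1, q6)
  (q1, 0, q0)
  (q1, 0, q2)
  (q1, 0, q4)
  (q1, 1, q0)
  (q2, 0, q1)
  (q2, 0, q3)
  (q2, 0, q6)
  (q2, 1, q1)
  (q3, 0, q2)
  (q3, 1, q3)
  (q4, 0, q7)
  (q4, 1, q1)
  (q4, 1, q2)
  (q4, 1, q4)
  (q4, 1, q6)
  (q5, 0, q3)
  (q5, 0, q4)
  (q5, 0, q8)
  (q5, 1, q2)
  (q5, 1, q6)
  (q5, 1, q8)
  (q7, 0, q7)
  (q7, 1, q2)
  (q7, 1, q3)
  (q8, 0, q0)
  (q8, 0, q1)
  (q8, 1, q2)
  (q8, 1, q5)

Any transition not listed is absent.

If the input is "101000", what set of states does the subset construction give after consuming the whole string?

{q0, q2, q3, q4, q7, q8}

Start in {q0}.
Read '1': q0→{q3, q6}; now {q3, q6}.
Read '0': q3→{q2}, q6→∅; now {q2}.
Read '1': q2→{q1}; now {q1}.
Read '0': q1→{q0, q2, q4}; now {q0, q2, q4}.
Read '0': q0→{q1, q5}, q2→{q1, q3, q6}, q4→{q7}; now {q1, q3, q5, q6, q7}.
Read '0': q1→{q0, q2, q4}, q3→{q2}, q5→{q3, q4, q8}, q6→∅, q7→{q7}; now {q0, q2, q3, q4, q7, q8}.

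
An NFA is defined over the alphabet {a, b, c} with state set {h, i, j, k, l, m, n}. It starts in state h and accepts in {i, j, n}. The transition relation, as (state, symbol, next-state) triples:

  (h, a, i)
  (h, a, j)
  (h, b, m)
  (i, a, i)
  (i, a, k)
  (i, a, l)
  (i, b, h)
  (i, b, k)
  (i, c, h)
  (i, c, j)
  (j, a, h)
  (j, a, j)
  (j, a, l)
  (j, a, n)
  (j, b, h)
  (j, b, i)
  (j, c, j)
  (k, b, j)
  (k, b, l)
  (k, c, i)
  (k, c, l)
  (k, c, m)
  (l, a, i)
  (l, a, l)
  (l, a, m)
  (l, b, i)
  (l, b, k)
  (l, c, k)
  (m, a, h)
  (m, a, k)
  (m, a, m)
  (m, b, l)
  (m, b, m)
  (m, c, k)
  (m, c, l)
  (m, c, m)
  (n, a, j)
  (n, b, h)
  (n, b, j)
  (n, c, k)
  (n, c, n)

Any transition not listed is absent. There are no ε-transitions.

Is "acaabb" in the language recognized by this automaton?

Yes

Start in {h}.
Read 'a': {h} → {i, j}.
Read 'c': {i, j} → {h, j}.
Read 'a': {h, j} → {h, i, j, l, n}.
Read 'a': {h, i, j, l, n} → {h, i, j, k, l, m, n}.
Read 'b': {h, i, j, k, l, m, n} → {h, i, j, k, l, m}.
Read 'b': {h, i, j, k, l, m} → {h, i, j, k, l, m}.
The final set {h, i, j, k, l, m} contains the accepting states i, j.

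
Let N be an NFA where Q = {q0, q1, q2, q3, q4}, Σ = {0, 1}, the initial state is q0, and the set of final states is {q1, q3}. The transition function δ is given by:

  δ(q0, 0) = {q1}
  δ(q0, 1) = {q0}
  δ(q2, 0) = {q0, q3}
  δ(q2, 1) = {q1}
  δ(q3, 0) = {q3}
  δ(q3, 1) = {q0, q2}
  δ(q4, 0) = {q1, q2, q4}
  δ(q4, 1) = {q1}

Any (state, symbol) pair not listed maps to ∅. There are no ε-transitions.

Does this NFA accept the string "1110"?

Start in {q0}.
Read '1': {q0} → {q0}.
Read '1': {q0} → {q0}.
Read '1': {q0} → {q0}.
Read '0': {q0} → {q1}.
The final set {q1} contains the accepting state q1.

Yes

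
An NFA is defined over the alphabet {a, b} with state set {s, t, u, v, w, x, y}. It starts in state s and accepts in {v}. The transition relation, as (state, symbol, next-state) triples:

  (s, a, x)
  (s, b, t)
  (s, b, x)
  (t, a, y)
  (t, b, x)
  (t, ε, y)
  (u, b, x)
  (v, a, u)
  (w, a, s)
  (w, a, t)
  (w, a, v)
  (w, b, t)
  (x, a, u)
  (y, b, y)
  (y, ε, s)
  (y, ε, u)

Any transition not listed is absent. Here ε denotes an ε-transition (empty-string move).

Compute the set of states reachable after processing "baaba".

Start in {s}.
Read 'b': s→{t, x}; union {t, x}; ε-closure = {s, t, u, x, y}.
Read 'a': s→{x}, t→{y}, u→∅, x→{u}, y→∅; union {u, x, y}; ε-closure = {s, u, x, y}.
Read 'a': s→{x}, u→∅, x→{u}, y→∅; now {u, x}.
Read 'b': u→{x}, x→∅; now {x}.
Read 'a': x→{u}; now {u}.

{u}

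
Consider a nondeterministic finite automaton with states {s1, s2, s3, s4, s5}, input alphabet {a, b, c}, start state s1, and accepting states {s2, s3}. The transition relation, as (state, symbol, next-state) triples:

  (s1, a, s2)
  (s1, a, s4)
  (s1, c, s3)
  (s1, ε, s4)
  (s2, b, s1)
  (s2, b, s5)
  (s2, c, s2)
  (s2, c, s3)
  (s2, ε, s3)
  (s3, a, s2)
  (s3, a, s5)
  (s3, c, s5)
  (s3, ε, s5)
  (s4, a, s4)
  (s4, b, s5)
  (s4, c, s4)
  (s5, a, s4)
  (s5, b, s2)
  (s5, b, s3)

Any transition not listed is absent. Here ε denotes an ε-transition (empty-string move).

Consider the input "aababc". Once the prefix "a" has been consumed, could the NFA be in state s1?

No

Start: ε-closure({s1}) = {s1, s4}.
Read 'a': s1→{s2, s4}, s4→{s4}; union {s2, s4}; ε-closure = {s2, s3, s4, s5}.
State s1 is not in {s2, s3, s4, s5}.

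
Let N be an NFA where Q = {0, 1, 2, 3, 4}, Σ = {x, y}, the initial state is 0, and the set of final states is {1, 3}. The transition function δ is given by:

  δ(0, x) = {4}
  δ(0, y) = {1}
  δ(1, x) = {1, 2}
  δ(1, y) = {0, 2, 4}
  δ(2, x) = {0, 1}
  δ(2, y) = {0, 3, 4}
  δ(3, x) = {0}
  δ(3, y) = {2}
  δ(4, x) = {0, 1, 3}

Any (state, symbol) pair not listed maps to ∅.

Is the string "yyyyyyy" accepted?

Yes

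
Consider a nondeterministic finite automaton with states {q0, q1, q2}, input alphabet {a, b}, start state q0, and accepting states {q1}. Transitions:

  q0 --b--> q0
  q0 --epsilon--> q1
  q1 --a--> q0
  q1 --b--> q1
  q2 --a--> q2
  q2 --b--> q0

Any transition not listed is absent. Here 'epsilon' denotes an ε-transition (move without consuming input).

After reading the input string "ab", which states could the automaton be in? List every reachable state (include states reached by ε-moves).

{q0, q1}

Start: ε-closure({q0}) = {q0, q1}.
Read 'a': {q0, q1} → {q0, q1}.
Read 'b': {q0, q1} → {q0, q1}.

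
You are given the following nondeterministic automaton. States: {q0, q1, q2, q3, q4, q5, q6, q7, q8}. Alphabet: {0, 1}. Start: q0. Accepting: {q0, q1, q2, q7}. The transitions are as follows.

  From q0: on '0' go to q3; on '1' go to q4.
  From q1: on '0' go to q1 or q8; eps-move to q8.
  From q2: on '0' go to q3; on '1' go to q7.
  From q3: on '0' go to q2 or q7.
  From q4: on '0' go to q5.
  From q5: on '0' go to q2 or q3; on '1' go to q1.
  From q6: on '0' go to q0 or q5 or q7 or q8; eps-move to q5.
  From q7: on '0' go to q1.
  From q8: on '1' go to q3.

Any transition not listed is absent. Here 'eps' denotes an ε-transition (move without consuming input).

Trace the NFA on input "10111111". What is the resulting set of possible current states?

∅

Start in {q0}.
Read '1': {q0} → {q4}.
Read '0': {q4} → {q5}.
Read '1': {q5} → {q1, q8}.
Read '1': {q1, q8} → {q3}.
Read '1': {q3} → ∅.
The set is empty and remains empty for the remaining 3 symbols.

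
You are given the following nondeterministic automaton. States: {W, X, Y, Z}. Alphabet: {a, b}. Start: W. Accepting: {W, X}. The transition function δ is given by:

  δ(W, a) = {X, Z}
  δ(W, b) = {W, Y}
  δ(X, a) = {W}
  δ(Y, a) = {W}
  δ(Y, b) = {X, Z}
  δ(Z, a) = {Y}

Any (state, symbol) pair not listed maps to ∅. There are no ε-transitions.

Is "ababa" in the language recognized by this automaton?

No

Start in {W}.
Read 'a': W→{X, Z}; now {X, Z}.
Read 'b': X→∅, Z→∅; now ∅.
The set is empty and remains empty for the remaining 3 symbols.
The final set ∅ contains no accepting state.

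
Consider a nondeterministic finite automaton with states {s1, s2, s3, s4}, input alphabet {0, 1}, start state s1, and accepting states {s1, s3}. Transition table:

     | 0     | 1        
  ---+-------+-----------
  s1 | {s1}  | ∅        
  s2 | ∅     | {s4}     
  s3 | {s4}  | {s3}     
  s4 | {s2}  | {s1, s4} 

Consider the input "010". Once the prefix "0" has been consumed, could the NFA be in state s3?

Start in {s1}.
Read '0': s1→{s1}; now {s1}.
State s3 is not in {s1}.

No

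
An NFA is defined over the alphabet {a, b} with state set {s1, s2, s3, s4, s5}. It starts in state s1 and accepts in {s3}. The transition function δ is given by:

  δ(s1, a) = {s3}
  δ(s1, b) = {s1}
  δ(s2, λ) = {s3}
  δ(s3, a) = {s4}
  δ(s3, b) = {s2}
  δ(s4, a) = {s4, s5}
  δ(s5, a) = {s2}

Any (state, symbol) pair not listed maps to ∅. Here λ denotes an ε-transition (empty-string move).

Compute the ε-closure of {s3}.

{s3}

Begin with {s3}.
No ε-moves leave this set, so the closure equals the set itself.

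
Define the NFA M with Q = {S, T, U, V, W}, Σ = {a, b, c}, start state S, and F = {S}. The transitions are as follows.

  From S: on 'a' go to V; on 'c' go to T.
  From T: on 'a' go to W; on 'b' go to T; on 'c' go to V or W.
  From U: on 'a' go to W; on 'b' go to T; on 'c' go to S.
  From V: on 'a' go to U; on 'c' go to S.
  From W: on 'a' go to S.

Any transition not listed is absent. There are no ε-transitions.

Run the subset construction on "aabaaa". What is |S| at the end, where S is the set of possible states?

1

Start in {S}.
Read 'a': {S} → {V}.
Read 'a': {V} → {U}.
Read 'b': {U} → {T}.
Read 'a': {T} → {W}.
Read 'a': {W} → {S}.
Read 'a': {S} → {V}.
That set has 1 state.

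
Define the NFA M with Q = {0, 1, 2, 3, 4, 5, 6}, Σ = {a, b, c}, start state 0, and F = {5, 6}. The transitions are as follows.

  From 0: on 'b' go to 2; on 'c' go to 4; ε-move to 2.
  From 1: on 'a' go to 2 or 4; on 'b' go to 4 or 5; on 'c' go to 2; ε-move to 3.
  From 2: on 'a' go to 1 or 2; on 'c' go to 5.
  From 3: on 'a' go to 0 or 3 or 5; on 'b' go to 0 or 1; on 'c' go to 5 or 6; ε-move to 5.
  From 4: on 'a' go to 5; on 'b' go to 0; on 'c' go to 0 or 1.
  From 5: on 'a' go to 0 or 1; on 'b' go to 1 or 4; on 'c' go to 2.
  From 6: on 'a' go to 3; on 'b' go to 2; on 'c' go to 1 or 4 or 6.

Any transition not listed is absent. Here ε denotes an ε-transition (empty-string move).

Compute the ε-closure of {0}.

{0, 2}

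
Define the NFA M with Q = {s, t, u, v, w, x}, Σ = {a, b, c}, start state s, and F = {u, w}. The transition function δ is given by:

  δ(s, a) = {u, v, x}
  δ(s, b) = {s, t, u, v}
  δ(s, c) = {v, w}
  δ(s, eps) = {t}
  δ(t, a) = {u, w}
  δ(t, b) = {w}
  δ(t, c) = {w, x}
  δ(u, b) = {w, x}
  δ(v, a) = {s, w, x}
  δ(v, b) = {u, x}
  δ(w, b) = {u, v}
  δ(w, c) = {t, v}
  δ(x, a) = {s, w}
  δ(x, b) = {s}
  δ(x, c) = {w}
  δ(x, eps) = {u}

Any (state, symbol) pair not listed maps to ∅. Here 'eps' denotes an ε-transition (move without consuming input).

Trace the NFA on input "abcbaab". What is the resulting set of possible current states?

{s, t, u, v, w, x}

Start: ε-closure({s}) = {s, t}.
Read 'a': s→{u, v, x}, t→{u, w}; now {u, v, w, x}.
Read 'b': u→{w, x}, v→{u, x}, w→{u, v}, x→{s}; union {s, u, v, w, x}; ε-closure = {s, t, u, v, w, x}.
Read 'c': s→{v, w}, t→{w, x}, u→∅, v→∅, w→{t, v}, x→{w}; union {t, v, w, x}; ε-closure = {t, u, v, w, x}.
Read 'b': t→{w}, u→{w, x}, v→{u, x}, w→{u, v}, x→{s}; union {s, u, v, w, x}; ε-closure = {s, t, u, v, w, x}.
Read 'a': s→{u, v, x}, t→{u, w}, u→∅, v→{s, w, x}, w→∅, x→{s, w}; union {s, u, v, w, x}; ε-closure = {s, t, u, v, w, x}.
Read 'a': s→{u, v, x}, t→{u, w}, u→∅, v→{s, w, x}, w→∅, x→{s, w}; union {s, u, v, w, x}; ε-closure = {s, t, u, v, w, x}.
Read 'b': s→{s, t, u, v}, t→{w}, u→{w, x}, v→{u, x}, w→{u, v}, x→{s}; now {s, t, u, v, w, x}.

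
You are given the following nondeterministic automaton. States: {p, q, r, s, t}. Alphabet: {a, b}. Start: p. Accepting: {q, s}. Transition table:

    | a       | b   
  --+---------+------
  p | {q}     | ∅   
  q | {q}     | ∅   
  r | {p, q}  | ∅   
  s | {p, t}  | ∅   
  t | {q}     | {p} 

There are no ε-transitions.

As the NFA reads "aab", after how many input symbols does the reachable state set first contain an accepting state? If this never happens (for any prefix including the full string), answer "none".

1

Start in {p}.
Read 'a': p→{q}; now {q}.
None of the earlier sets intersect F, but {q} does.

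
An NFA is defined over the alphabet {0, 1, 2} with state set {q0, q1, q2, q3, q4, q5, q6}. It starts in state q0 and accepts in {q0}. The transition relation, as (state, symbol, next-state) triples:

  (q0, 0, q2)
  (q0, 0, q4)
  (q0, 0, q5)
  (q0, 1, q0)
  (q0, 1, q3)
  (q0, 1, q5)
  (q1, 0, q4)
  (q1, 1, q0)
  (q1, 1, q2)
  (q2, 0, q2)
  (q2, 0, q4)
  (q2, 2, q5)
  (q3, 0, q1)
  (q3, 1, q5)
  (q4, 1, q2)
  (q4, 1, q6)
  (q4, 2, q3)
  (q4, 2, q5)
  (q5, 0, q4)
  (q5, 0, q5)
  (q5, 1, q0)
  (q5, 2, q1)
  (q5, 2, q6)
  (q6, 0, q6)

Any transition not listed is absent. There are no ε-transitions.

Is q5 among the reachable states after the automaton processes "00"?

Yes

Start in {q0}.
Read '0': {q0} → {q2, q4, q5}.
Read '0': {q2, q4, q5} → {q2, q4, q5}.
State q5 is in {q2, q4, q5}.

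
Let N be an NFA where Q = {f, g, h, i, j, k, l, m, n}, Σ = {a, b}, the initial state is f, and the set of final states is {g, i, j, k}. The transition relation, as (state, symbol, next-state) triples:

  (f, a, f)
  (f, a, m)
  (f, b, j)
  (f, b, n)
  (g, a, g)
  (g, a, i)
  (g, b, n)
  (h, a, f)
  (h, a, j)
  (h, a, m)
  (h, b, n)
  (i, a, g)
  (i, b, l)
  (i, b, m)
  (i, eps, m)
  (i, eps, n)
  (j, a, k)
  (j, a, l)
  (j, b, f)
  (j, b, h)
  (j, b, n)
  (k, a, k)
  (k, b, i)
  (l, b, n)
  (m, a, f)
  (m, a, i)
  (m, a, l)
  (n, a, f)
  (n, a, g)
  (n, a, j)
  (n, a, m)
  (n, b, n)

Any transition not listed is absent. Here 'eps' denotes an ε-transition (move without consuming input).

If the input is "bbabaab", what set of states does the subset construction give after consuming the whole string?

Start in {f}.
Read 'b': f→{j, n}; now {j, n}.
Read 'b': j→{f, h, n}, n→{n}; now {f, h, n}.
Read 'a': f→{f, m}, h→{f, j, m}, n→{f, g, j, m}; now {f, g, j, m}.
Read 'b': f→{j, n}, g→{n}, j→{f, h, n}, m→∅; now {f, h, j, n}.
Read 'a': f→{f, m}, h→{f, j, m}, j→{k, l}, n→{f, g, j, m}; now {f, g, j, k, l, m}.
Read 'a': f→{f, m}, g→{g, i}, j→{k, l}, k→{k}, l→∅, m→{f, i, l}; union {f, g, i, k, l, m}; ε-closure = {f, g, i, k, l, m, n}.
Read 'b': f→{j, n}, g→{n}, i→{l, m}, k→{i}, l→{n}, m→∅, n→{n}; now {i, j, l, m, n}.

{i, j, l, m, n}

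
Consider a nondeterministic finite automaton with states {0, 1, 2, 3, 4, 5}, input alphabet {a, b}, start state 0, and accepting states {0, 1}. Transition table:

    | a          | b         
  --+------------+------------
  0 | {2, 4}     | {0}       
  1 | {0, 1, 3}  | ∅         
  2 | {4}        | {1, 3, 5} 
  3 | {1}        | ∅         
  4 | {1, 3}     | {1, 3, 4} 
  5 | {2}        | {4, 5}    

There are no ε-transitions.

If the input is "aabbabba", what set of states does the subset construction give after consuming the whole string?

Start in {0}.
Read 'a': 0→{2, 4}; now {2, 4}.
Read 'a': 2→{4}, 4→{1, 3}; now {1, 3, 4}.
Read 'b': 1→∅, 3→∅, 4→{1, 3, 4}; now {1, 3, 4}.
Read 'b': 1→∅, 3→∅, 4→{1, 3, 4}; now {1, 3, 4}.
Read 'a': 1→{0, 1, 3}, 3→{1}, 4→{1, 3}; now {0, 1, 3}.
Read 'b': 0→{0}, 1→∅, 3→∅; now {0}.
Read 'b': 0→{0}; now {0}.
Read 'a': 0→{2, 4}; now {2, 4}.

{2, 4}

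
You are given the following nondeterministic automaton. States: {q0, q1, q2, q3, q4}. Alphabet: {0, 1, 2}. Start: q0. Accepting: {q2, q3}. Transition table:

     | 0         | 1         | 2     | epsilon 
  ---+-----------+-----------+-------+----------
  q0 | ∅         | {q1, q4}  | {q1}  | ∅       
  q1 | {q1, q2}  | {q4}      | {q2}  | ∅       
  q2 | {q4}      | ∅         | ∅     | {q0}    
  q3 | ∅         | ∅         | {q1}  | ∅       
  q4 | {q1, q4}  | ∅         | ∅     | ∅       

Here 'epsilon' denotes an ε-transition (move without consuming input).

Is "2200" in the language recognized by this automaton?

No

Start in {q0}.
Read '2': q0→{q1}; now {q1}.
Read '2': q1→{q2}; union {q2}; ε-closure = {q0, q2}.
Read '0': q0→∅, q2→{q4}; now {q4}.
Read '0': q4→{q1, q4}; now {q1, q4}.
The final set {q1, q4} contains no accepting state.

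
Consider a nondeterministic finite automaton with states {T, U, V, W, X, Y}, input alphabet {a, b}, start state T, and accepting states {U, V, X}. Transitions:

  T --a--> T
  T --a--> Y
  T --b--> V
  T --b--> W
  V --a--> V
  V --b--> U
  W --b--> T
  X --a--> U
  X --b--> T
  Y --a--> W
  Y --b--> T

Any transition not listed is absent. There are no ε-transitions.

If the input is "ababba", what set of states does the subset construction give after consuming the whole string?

Start in {T}.
Read 'a': {T} → {T, Y}.
Read 'b': {T, Y} → {T, V, W}.
Read 'a': {T, V, W} → {T, V, Y}.
Read 'b': {T, V, Y} → {T, U, V, W}.
Read 'b': {T, U, V, W} → {T, U, V, W}.
Read 'a': {T, U, V, W} → {T, V, Y}.

{T, V, Y}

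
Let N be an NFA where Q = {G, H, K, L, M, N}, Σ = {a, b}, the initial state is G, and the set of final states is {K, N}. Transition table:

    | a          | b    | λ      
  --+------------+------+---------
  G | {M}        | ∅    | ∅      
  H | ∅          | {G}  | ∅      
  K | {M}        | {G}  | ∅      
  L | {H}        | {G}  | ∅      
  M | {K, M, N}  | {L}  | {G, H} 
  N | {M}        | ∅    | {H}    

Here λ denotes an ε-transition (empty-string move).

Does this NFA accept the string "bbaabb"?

No

Start in {G}.
Read 'b': {G} → ∅.
The set is empty and remains empty for the remaining 5 symbols.
The final set ∅ contains no accepting state.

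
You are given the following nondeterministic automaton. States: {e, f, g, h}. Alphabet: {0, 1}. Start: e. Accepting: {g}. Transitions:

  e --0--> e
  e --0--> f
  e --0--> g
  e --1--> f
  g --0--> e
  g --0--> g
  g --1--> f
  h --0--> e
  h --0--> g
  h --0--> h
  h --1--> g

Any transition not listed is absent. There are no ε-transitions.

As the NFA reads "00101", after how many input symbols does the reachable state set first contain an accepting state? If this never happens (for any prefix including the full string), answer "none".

Start in {e}.
Read '0': {e} → {e, f, g}.
None of the earlier sets intersect F, but {e, f, g} does.

1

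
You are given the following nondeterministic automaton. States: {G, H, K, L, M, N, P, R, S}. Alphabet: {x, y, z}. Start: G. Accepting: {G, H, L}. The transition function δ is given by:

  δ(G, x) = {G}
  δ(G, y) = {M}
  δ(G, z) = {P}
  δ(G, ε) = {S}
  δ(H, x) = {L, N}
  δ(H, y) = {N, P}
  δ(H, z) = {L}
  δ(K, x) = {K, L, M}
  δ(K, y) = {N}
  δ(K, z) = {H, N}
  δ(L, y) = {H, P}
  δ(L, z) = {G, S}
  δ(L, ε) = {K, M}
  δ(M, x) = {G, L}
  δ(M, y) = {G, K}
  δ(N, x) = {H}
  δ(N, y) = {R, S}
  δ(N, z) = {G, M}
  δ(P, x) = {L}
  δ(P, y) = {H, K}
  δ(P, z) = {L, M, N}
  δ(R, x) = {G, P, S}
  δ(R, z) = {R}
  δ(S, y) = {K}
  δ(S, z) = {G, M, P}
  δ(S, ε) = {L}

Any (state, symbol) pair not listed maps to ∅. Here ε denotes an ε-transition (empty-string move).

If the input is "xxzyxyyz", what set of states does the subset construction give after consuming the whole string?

{G, H, K, L, M, N, P, R, S}

Start: ε-closure({G}) = {G, K, L, M, S}.
Read 'x': G→{G}, K→{K, L, M}, L→∅, M→{G, L}, S→∅; union {G, K, L, M}; ε-closure = {G, K, L, M, S}.
Read 'x': G→{G}, K→{K, L, M}, L→∅, M→{G, L}, S→∅; union {G, K, L, M}; ε-closure = {G, K, L, M, S}.
Read 'z': G→{P}, K→{H, N}, L→{G, S}, M→∅, S→{G, M, P}; union {G, H, M, N, P, S}; ε-closure = {G, H, K, L, M, N, P, S}.
Read 'y': G→{M}, H→{N, P}, K→{N}, L→{H, P}, M→{G, K}, N→{R, S}, P→{H, K}, S→{K}; union {G, H, K, M, N, P, R, S}; ε-closure = {G, H, K, L, M, N, P, R, S}.
Read 'x': G→{G}, H→{L, N}, K→{K, L, M}, L→∅, M→{G, L}, N→{H}, P→{L}, R→{G, P, S}, S→∅; now {G, H, K, L, M, N, P, S}.
Read 'y': G→{M}, H→{N, P}, K→{N}, L→{H, P}, M→{G, K}, N→{R, S}, P→{H, K}, S→{K}; union {G, H, K, M, N, P, R, S}; ε-closure = {G, H, K, L, M, N, P, R, S}.
Read 'y': G→{M}, H→{N, P}, K→{N}, L→{H, P}, M→{G, K}, N→{R, S}, P→{H, K}, R→∅, S→{K}; union {G, H, K, M, N, P, R, S}; ε-closure = {G, H, K, L, M, N, P, R, S}.
Read 'z': G→{P}, H→{L}, K→{H, N}, L→{G, S}, M→∅, N→{G, M}, P→{L, M, N}, R→{R}, S→{G, M, P}; union {G, H, L, M, N, P, R, S}; ε-closure = {G, H, K, L, M, N, P, R, S}.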